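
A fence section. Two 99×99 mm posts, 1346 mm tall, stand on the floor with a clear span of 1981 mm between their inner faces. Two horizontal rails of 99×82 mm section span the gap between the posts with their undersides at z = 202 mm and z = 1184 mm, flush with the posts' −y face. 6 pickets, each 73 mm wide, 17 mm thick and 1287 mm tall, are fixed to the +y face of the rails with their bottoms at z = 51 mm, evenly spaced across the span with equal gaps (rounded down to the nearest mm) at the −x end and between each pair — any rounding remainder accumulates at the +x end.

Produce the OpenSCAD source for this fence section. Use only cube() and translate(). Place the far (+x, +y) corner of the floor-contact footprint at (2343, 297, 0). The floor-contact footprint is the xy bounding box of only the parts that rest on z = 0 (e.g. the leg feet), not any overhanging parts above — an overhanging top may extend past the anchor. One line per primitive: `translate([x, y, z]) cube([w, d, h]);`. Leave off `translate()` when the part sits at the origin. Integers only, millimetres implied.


translate([164, 198, 0]) cube([99, 99, 1346]);
translate([2244, 198, 0]) cube([99, 99, 1346]);
translate([263, 198, 202]) cube([1981, 99, 82]);
translate([263, 198, 1184]) cube([1981, 99, 82]);
translate([483, 297, 51]) cube([73, 17, 1287]);
translate([776, 297, 51]) cube([73, 17, 1287]);
translate([1069, 297, 51]) cube([73, 17, 1287]);
translate([1362, 297, 51]) cube([73, 17, 1287]);
translate([1655, 297, 51]) cube([73, 17, 1287]);
translate([1948, 297, 51]) cube([73, 17, 1287]);


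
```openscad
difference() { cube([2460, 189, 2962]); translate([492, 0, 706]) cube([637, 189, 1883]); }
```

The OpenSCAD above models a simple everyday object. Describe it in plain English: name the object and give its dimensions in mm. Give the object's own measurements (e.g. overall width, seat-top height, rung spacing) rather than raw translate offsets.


A wall 2460 mm long (x), 189 mm thick (y), 2962 mm tall, with a rectangular window opening cut through it. The opening is 637 mm wide and 1883 mm tall; its sill is at z = 706 mm and its near (−x) edge is 492 mm from the wall's −x end. The opening passes through the full wall thickness.


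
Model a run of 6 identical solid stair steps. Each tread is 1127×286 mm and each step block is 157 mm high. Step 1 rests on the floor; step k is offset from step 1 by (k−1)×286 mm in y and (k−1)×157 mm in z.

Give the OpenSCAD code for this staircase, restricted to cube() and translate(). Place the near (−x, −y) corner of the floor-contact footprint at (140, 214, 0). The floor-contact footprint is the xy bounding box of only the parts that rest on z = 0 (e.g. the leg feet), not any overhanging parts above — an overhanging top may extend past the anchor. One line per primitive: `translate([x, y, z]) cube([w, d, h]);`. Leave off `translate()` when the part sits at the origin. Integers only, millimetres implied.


translate([140, 214, 0]) cube([1127, 286, 157]);
translate([140, 500, 157]) cube([1127, 286, 157]);
translate([140, 786, 314]) cube([1127, 286, 157]);
translate([140, 1072, 471]) cube([1127, 286, 157]);
translate([140, 1358, 628]) cube([1127, 286, 157]);
translate([140, 1644, 785]) cube([1127, 286, 157]);


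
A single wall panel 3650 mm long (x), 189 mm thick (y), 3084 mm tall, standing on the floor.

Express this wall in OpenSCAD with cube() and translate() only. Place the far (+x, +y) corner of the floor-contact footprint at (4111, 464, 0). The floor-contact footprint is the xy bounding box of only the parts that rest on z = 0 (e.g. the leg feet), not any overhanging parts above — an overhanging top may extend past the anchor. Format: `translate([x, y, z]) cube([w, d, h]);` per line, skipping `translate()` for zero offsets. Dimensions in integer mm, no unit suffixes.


translate([461, 275, 0]) cube([3650, 189, 3084]);


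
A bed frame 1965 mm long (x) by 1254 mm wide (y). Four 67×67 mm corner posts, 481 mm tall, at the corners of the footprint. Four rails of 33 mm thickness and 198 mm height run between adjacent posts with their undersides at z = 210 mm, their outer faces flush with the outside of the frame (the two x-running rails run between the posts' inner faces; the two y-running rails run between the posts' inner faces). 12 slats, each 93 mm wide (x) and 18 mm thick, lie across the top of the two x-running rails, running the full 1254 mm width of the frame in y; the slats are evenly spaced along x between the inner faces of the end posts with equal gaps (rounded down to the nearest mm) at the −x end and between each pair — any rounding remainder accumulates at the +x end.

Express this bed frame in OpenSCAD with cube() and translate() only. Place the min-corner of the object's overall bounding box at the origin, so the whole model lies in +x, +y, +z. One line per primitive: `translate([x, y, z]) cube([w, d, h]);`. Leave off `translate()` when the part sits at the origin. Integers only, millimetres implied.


// slat z = rail_z + rail_h = 210 + 198 = 408
// slat gap = ⌊(1831 − 12·93) / 13⌋ = 55
cube([67, 67, 481]);
translate([0, 1187, 0]) cube([67, 67, 481]);
translate([1898, 0, 0]) cube([67, 67, 481]);
translate([1898, 1187, 0]) cube([67, 67, 481]);
translate([67, 0, 210]) cube([1831, 33, 198]);
translate([67, 1221, 210]) cube([1831, 33, 198]);
translate([0, 67, 210]) cube([33, 1120, 198]);
translate([1932, 67, 210]) cube([33, 1120, 198]);
translate([122, 0, 408]) cube([93, 1254, 18]);
translate([270, 0, 408]) cube([93, 1254, 18]);
translate([418, 0, 408]) cube([93, 1254, 18]);
translate([566, 0, 408]) cube([93, 1254, 18]);
translate([714, 0, 408]) cube([93, 1254, 18]);
translate([862, 0, 408]) cube([93, 1254, 18]);
translate([1010, 0, 408]) cube([93, 1254, 18]);
translate([1158, 0, 408]) cube([93, 1254, 18]);
translate([1306, 0, 408]) cube([93, 1254, 18]);
translate([1454, 0, 408]) cube([93, 1254, 18]);
translate([1602, 0, 408]) cube([93, 1254, 18]);
translate([1750, 0, 408]) cube([93, 1254, 18]);


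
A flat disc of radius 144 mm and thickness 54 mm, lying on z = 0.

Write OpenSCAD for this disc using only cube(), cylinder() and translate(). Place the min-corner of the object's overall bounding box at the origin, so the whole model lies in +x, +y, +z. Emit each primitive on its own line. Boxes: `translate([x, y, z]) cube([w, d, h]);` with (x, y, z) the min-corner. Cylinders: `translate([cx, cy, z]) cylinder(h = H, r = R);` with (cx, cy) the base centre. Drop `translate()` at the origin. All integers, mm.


translate([144, 144, 0]) cylinder(h = 54, r = 144);


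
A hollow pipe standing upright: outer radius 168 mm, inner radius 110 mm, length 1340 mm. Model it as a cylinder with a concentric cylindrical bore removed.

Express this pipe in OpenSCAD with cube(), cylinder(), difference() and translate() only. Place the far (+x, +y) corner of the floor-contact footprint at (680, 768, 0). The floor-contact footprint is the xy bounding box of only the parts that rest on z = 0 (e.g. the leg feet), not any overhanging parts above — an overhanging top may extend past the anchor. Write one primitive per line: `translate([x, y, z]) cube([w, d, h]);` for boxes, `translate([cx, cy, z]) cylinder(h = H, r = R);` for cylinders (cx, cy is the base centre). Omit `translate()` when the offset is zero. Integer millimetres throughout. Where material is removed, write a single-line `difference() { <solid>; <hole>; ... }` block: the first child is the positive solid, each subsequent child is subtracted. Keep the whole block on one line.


difference() { translate([512, 600, 0]) cylinder(h = 1340, r = 168); translate([512, 600, 0]) cylinder(h = 1340, r = 110); }


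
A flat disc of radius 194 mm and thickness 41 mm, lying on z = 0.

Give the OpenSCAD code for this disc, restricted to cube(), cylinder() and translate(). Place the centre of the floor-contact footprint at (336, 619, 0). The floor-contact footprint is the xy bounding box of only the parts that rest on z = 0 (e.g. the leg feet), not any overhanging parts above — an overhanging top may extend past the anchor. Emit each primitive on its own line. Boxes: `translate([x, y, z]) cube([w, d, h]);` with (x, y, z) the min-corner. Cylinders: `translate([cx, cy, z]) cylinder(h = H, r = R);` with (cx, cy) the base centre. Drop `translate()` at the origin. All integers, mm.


translate([336, 619, 0]) cylinder(h = 41, r = 194);


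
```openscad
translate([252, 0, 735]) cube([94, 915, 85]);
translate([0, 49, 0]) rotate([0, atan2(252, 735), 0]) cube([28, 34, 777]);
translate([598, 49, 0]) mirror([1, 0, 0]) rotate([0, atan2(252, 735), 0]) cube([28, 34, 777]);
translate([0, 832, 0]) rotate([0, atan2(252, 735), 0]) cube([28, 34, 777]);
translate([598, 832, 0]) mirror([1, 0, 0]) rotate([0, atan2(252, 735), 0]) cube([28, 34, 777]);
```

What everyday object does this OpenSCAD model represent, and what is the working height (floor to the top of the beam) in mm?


A sawhorse. The overall height is 820 mm.

A beam across two mirrored pairs of raked legs — a sawhorse. The beam's underside is at z = 735 (matching the legs' vertical rise in atan2(252, 735)) and the beam is 85 mm tall, so its top is at 735 + 85 = 820 mm. The raked legs top out at the beam's underside, so that is the highest point.


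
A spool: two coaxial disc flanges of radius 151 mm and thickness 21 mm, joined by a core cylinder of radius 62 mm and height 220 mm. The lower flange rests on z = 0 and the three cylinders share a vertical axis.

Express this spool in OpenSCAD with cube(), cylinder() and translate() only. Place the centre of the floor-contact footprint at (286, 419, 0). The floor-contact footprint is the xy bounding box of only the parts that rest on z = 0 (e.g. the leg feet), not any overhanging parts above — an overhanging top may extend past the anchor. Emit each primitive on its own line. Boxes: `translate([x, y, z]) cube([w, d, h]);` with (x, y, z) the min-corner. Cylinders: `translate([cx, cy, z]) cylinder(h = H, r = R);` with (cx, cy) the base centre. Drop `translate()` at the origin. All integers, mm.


translate([286, 419, 0]) cylinder(h = 21, r = 151);
translate([286, 419, 21]) cylinder(h = 220, r = 62);
translate([286, 419, 241]) cylinder(h = 21, r = 151);


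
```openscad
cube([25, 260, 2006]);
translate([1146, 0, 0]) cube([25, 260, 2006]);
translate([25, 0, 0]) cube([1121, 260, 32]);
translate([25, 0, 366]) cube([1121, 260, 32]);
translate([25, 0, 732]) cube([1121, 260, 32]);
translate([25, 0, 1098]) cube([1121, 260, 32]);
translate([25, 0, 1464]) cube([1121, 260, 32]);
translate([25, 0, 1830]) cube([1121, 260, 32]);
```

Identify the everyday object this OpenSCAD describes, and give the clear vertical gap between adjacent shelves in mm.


A bookshelf. The clear shelf gap is 334 mm.

Two tall side panels with 6 horizontal boards between them — a bookshelf. The first two shelf undersides are at z = 0 and z = 366; with shelf thickness 32, the clear gap is 366 − 0 − 32 = 334 mm.


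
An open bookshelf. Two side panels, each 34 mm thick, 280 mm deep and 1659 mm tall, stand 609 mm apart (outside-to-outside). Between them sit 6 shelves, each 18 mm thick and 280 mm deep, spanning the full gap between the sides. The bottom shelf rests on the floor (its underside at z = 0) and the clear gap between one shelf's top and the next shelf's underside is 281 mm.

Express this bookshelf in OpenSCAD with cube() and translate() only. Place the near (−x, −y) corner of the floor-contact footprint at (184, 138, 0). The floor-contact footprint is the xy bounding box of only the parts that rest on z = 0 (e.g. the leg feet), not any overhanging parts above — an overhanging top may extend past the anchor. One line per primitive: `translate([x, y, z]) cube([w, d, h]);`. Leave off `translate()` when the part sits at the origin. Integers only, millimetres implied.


translate([184, 138, 0]) cube([34, 280, 1659]);
translate([759, 138, 0]) cube([34, 280, 1659]);
translate([218, 138, 0]) cube([541, 280, 18]);
translate([218, 138, 299]) cube([541, 280, 18]);
translate([218, 138, 598]) cube([541, 280, 18]);
translate([218, 138, 897]) cube([541, 280, 18]);
translate([218, 138, 1196]) cube([541, 280, 18]);
translate([218, 138, 1495]) cube([541, 280, 18]);


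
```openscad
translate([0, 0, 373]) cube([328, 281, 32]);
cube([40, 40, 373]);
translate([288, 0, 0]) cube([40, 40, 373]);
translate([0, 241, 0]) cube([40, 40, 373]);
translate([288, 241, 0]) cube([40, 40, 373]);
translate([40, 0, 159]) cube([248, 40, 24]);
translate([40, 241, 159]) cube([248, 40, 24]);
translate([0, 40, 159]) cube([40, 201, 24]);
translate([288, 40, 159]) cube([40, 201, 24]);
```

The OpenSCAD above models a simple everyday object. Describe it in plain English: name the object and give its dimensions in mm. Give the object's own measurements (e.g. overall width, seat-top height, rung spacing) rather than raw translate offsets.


A four-legged stool. The seat is a 328×281×32 mm slab whose top surface is at z = 405 mm; four square legs, each 40×40 mm in cross-section, run from the floor (z = 0) to the underside of the seat, each flush with a corner of the seat. Four stretchers, 40 mm wide and 24 mm tall, connect adjacent legs with their undersides at z = 159 mm, each running between the inner faces of the legs it joins and aligned with the legs' outer faces on the other axis.


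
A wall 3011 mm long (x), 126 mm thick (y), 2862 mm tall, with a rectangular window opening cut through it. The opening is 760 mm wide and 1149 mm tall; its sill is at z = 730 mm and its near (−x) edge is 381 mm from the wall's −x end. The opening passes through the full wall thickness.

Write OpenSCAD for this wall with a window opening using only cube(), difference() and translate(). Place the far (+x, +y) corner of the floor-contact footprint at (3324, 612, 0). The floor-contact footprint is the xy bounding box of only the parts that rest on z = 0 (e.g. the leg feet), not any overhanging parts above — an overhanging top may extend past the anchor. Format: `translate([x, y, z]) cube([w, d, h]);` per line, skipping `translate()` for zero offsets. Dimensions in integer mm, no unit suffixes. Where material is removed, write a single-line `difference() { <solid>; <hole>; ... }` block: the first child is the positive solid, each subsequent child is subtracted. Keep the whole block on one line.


difference() { translate([313, 486, 0]) cube([3011, 126, 2862]); translate([694, 486, 730]) cube([760, 126, 1149]); }


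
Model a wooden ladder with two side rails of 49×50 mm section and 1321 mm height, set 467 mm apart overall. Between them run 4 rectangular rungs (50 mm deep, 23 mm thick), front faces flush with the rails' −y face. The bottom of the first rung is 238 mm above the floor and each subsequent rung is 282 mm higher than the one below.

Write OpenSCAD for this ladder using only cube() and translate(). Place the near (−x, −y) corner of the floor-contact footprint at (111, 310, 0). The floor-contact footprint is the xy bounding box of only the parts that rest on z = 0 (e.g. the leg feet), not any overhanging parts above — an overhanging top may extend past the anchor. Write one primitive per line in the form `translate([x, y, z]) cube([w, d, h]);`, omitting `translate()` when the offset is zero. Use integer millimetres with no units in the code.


translate([111, 310, 0]) cube([49, 50, 1321]);
translate([529, 310, 0]) cube([49, 50, 1321]);
translate([160, 310, 238]) cube([369, 50, 23]);
translate([160, 310, 520]) cube([369, 50, 23]);
translate([160, 310, 802]) cube([369, 50, 23]);
translate([160, 310, 1084]) cube([369, 50, 23]);


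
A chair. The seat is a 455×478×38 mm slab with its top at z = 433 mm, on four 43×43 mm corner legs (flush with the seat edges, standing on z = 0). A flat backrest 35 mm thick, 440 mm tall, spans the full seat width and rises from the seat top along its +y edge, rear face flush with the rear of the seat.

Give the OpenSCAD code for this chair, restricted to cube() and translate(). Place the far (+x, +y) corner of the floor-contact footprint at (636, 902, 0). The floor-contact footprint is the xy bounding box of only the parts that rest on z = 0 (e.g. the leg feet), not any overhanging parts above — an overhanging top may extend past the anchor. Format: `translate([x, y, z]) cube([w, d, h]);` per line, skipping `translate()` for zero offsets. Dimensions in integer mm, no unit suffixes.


translate([181, 424, 395]) cube([455, 478, 38]);
translate([181, 424, 0]) cube([43, 43, 395]);
translate([593, 424, 0]) cube([43, 43, 395]);
translate([181, 859, 0]) cube([43, 43, 395]);
translate([593, 859, 0]) cube([43, 43, 395]);
translate([181, 867, 433]) cube([455, 35, 440]);


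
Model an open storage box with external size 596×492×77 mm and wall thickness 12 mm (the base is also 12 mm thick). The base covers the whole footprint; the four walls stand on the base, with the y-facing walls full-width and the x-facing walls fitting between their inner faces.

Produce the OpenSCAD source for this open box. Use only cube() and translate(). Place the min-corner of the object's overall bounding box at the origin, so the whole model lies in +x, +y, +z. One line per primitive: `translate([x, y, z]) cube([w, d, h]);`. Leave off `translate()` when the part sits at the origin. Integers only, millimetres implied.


cube([596, 492, 12]);
translate([0, 0, 12]) cube([596, 12, 65]);
translate([0, 480, 12]) cube([596, 12, 65]);
translate([0, 12, 12]) cube([12, 468, 65]);
translate([584, 12, 12]) cube([12, 468, 65]);


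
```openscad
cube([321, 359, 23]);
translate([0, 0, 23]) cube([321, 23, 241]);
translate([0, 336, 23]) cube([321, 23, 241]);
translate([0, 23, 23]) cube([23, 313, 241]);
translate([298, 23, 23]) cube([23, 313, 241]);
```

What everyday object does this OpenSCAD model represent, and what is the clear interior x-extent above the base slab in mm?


An open box. The internal width is 275 mm.

A 321×359 base slab with four walls standing on it — an open box. The base is 321 mm wide and the walls are 23 mm thick, so the internal width is 321 − 2 × 23 = 275 mm.


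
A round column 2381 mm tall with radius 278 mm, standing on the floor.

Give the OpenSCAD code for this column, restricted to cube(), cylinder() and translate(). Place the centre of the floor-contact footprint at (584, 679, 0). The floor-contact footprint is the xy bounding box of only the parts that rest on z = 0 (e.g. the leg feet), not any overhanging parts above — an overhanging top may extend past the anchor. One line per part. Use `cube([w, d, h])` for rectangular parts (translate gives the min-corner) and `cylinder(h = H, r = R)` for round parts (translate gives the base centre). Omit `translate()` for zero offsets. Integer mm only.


translate([584, 679, 0]) cylinder(h = 2381, r = 278);


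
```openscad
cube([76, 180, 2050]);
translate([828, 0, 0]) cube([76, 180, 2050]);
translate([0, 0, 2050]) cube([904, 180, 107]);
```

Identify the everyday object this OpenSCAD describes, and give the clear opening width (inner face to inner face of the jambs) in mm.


A door frame. The clear opening width is 752 mm.

Two 2050 mm tall posts with a header on top — a door frame. The left jamb is 76 mm wide at x = 0; the right jamb starts at x = 828. The clear opening is 828 − 76 = 752 mm.


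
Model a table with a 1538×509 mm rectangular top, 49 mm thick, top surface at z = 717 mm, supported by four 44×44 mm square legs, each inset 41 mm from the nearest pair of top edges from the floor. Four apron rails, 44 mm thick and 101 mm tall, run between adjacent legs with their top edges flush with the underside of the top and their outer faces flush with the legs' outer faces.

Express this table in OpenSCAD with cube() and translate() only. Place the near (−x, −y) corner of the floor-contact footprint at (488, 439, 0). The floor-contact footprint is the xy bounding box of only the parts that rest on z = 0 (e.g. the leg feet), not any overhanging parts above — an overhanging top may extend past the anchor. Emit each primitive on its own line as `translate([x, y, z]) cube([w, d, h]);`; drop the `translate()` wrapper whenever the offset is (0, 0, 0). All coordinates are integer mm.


translate([447, 398, 668]) cube([1538, 509, 49]);
translate([488, 439, 0]) cube([44, 44, 668]);
translate([1900, 439, 0]) cube([44, 44, 668]);
translate([488, 822, 0]) cube([44, 44, 668]);
translate([1900, 822, 0]) cube([44, 44, 668]);
translate([532, 439, 567]) cube([1368, 44, 101]);
translate([532, 822, 567]) cube([1368, 44, 101]);
translate([488, 483, 567]) cube([44, 339, 101]);
translate([1900, 483, 567]) cube([44, 339, 101]);


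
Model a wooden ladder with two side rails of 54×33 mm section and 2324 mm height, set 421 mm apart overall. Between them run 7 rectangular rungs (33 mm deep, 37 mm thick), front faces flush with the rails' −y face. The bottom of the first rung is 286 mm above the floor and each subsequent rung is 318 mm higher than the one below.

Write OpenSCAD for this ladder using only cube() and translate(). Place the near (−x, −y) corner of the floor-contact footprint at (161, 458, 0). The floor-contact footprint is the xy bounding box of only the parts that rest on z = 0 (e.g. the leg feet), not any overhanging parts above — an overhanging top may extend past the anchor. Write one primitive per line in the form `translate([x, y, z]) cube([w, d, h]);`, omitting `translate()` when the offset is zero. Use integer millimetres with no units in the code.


// rung span = 421 - 2*54 = 313
// rung[k] z = 286 + k*318
translate([161, 458, 0]) cube([54, 33, 2324]);
translate([528, 458, 0]) cube([54, 33, 2324]);
translate([215, 458, 286]) cube([313, 33, 37]);
translate([215, 458, 604]) cube([313, 33, 37]);
translate([215, 458, 922]) cube([313, 33, 37]);
translate([215, 458, 1240]) cube([313, 33, 37]);
translate([215, 458, 1558]) cube([313, 33, 37]);
translate([215, 458, 1876]) cube([313, 33, 37]);
translate([215, 458, 2194]) cube([313, 33, 37]);


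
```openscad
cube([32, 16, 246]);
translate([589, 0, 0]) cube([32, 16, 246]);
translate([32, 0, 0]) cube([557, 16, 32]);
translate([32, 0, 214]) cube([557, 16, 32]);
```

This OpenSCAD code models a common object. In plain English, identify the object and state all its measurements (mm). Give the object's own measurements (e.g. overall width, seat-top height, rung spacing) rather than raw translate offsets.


A rectangular picture frame lying in the x–z plane (depth along y). The opening is 557 mm wide (x) by 182 mm tall (z), surrounded by a border 32 mm wide on all four sides. The frame is 16 mm deep and is made of two full-height vertical stiles with two horizontal rails fitted between them.


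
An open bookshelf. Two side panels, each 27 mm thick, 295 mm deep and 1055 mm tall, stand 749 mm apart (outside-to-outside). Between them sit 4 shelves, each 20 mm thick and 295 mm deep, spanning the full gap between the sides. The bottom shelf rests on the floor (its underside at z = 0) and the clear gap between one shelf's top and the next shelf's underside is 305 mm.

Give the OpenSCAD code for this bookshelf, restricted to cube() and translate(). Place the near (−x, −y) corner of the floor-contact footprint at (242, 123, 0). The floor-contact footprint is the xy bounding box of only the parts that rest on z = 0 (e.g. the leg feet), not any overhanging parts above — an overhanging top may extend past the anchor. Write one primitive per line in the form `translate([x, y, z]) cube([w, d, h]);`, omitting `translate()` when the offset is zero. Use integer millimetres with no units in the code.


translate([242, 123, 0]) cube([27, 295, 1055]);
translate([964, 123, 0]) cube([27, 295, 1055]);
translate([269, 123, 0]) cube([695, 295, 20]);
translate([269, 123, 325]) cube([695, 295, 20]);
translate([269, 123, 650]) cube([695, 295, 20]);
translate([269, 123, 975]) cube([695, 295, 20]);


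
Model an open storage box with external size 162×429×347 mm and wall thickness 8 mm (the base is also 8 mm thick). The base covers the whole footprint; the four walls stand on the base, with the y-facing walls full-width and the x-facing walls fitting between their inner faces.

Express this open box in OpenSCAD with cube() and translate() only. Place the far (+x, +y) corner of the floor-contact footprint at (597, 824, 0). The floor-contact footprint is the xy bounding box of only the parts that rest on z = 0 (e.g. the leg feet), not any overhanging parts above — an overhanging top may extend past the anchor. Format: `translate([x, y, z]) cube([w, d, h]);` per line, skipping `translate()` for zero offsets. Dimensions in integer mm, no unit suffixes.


translate([435, 395, 0]) cube([162, 429, 8]);
translate([435, 395, 8]) cube([162, 8, 339]);
translate([435, 816, 8]) cube([162, 8, 339]);
translate([435, 403, 8]) cube([8, 413, 339]);
translate([589, 403, 8]) cube([8, 413, 339]);


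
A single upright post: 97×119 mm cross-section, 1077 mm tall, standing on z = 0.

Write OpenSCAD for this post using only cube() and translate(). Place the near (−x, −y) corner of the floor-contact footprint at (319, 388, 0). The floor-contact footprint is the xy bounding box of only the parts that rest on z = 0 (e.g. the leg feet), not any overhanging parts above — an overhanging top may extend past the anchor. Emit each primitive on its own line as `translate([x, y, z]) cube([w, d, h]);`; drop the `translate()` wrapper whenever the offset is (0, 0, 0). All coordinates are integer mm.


translate([319, 388, 0]) cube([97, 119, 1077]);


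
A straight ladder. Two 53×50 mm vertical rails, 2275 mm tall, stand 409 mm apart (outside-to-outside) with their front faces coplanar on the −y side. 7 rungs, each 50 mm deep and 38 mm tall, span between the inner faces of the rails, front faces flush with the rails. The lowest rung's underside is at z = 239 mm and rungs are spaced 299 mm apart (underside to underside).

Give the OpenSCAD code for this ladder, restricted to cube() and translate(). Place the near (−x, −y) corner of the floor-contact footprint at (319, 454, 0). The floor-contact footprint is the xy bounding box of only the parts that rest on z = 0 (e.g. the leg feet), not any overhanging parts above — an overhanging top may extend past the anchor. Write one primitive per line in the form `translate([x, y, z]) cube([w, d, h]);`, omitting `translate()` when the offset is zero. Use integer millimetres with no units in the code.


translate([319, 454, 0]) cube([53, 50, 2275]);
translate([675, 454, 0]) cube([53, 50, 2275]);
translate([372, 454, 239]) cube([303, 50, 38]);
translate([372, 454, 538]) cube([303, 50, 38]);
translate([372, 454, 837]) cube([303, 50, 38]);
translate([372, 454, 1136]) cube([303, 50, 38]);
translate([372, 454, 1435]) cube([303, 50, 38]);
translate([372, 454, 1734]) cube([303, 50, 38]);
translate([372, 454, 2033]) cube([303, 50, 38]);


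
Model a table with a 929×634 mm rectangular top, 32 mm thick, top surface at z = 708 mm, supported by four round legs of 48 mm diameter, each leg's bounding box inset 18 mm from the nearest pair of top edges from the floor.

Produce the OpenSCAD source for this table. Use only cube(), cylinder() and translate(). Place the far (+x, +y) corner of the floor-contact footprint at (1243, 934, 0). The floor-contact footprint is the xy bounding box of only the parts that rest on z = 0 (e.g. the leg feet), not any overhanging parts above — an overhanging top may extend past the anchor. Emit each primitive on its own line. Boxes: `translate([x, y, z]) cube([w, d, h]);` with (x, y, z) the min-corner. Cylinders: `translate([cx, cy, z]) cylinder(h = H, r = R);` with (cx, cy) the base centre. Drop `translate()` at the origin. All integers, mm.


// leg_h = 708 - 32 = 676
translate([332, 318, 676]) cube([929, 634, 32]);
translate([374, 360, 0]) cylinder(h = 676, r = 24);
translate([1219, 360, 0]) cylinder(h = 676, r = 24);
translate([374, 910, 0]) cylinder(h = 676, r = 24);
translate([1219, 910, 0]) cylinder(h = 676, r = 24);


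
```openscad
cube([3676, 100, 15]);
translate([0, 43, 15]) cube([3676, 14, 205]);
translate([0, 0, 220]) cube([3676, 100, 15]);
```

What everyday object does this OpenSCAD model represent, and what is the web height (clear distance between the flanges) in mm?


An I-beam. The web height is 205 mm.

Two wide flanges with a thin centred web — an I-beam. Overall 235 mm minus two 15 mm flanges gives a web of 235 − 2·15 = 205 mm.


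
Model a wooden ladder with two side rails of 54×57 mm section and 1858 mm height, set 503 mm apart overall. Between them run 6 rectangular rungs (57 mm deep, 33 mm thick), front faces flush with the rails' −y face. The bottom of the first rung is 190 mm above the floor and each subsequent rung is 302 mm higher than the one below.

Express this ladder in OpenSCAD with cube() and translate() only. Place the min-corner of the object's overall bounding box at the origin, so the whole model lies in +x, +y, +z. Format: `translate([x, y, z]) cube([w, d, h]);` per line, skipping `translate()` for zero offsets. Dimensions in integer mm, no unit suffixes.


cube([54, 57, 1858]);
translate([449, 0, 0]) cube([54, 57, 1858]);
translate([54, 0, 190]) cube([395, 57, 33]);
translate([54, 0, 492]) cube([395, 57, 33]);
translate([54, 0, 794]) cube([395, 57, 33]);
translate([54, 0, 1096]) cube([395, 57, 33]);
translate([54, 0, 1398]) cube([395, 57, 33]);
translate([54, 0, 1700]) cube([395, 57, 33]);


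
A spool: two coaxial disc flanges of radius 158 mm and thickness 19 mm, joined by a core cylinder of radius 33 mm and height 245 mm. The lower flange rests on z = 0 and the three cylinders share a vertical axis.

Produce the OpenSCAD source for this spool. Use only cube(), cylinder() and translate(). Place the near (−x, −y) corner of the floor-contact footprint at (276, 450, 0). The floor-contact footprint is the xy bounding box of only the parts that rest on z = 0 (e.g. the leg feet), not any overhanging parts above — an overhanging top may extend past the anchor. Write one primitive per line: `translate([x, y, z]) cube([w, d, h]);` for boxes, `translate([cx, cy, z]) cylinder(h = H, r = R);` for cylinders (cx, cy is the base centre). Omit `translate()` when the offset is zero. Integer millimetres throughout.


translate([434, 608, 0]) cylinder(h = 19, r = 158);
translate([434, 608, 19]) cylinder(h = 245, r = 33);
translate([434, 608, 264]) cylinder(h = 19, r = 158);


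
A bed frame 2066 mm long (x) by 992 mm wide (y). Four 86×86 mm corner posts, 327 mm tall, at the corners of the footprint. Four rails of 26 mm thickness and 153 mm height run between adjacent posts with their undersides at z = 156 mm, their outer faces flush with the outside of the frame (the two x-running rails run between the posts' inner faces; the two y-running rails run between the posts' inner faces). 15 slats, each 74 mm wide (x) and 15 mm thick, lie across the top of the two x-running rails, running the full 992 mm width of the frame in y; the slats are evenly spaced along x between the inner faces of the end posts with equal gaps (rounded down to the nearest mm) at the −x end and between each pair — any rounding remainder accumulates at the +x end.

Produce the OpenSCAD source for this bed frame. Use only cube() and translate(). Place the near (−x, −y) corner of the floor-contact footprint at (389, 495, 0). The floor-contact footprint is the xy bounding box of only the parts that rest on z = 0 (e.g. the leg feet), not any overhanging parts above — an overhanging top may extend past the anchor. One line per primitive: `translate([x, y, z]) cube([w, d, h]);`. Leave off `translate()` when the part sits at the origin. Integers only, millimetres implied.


// slat z = rail_z + rail_h = 156 + 153 = 309
// slat gap = ⌊(1894 − 15·74) / 16⌋ = 49
translate([389, 495, 0]) cube([86, 86, 327]);
translate([389, 1401, 0]) cube([86, 86, 327]);
translate([2369, 495, 0]) cube([86, 86, 327]);
translate([2369, 1401, 0]) cube([86, 86, 327]);
translate([475, 495, 156]) cube([1894, 26, 153]);
translate([475, 1461, 156]) cube([1894, 26, 153]);
translate([389, 581, 156]) cube([26, 820, 153]);
translate([2429, 581, 156]) cube([26, 820, 153]);
translate([524, 495, 309]) cube([74, 992, 15]);
translate([647, 495, 309]) cube([74, 992, 15]);
translate([770, 495, 309]) cube([74, 992, 15]);
translate([893, 495, 309]) cube([74, 992, 15]);
translate([1016, 495, 309]) cube([74, 992, 15]);
translate([1139, 495, 309]) cube([74, 992, 15]);
translate([1262, 495, 309]) cube([74, 992, 15]);
translate([1385, 495, 309]) cube([74, 992, 15]);
translate([1508, 495, 309]) cube([74, 992, 15]);
translate([1631, 495, 309]) cube([74, 992, 15]);
translate([1754, 495, 309]) cube([74, 992, 15]);
translate([1877, 495, 309]) cube([74, 992, 15]);
translate([2000, 495, 309]) cube([74, 992, 15]);
translate([2123, 495, 309]) cube([74, 992, 15]);
translate([2246, 495, 309]) cube([74, 992, 15]);


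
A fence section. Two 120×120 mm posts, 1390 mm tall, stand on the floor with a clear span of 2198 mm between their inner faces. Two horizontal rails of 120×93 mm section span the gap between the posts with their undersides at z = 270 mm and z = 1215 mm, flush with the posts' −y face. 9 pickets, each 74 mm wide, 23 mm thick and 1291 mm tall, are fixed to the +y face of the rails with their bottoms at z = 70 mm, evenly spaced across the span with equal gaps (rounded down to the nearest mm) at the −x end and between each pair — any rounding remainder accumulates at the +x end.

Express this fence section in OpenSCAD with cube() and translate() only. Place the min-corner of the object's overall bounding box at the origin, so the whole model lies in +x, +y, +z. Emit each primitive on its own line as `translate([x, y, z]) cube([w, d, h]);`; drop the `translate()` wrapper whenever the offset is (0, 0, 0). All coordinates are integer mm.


cube([120, 120, 1390]);
translate([2318, 0, 0]) cube([120, 120, 1390]);
translate([120, 0, 270]) cube([2198, 120, 93]);
translate([120, 0, 1215]) cube([2198, 120, 93]);
translate([273, 120, 70]) cube([74, 23, 1291]);
translate([500, 120, 70]) cube([74, 23, 1291]);
translate([727, 120, 70]) cube([74, 23, 1291]);
translate([954, 120, 70]) cube([74, 23, 1291]);
translate([1181, 120, 70]) cube([74, 23, 1291]);
translate([1408, 120, 70]) cube([74, 23, 1291]);
translate([1635, 120, 70]) cube([74, 23, 1291]);
translate([1862, 120, 70]) cube([74, 23, 1291]);
translate([2089, 120, 70]) cube([74, 23, 1291]);


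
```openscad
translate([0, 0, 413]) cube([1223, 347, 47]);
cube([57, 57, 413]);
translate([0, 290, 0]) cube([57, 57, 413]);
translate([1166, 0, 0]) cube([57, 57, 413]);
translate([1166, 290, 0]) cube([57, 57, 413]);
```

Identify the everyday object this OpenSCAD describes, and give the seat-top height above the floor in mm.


A bench. The seat-top height is 460 mm.

A long slab on four corner posts — a bench. The slab sits at z = 413 with thickness 47, so the top is 413 + 47 = 460 mm.


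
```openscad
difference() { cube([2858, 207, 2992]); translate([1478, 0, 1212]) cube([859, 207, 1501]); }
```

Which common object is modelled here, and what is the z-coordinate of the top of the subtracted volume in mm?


A wall with a window opening. The window head height is 2713 mm.

A wall with a rectangular opening subtracted — a window. Sill at z = 1212, opening 1501 mm tall, so the head is at 1212 + 1501 = 2713 mm.


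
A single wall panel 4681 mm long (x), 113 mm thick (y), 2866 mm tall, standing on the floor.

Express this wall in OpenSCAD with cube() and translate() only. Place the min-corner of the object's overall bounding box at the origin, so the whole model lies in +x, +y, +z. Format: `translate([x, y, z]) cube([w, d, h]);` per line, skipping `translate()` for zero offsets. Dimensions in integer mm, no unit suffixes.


cube([4681, 113, 2866]);


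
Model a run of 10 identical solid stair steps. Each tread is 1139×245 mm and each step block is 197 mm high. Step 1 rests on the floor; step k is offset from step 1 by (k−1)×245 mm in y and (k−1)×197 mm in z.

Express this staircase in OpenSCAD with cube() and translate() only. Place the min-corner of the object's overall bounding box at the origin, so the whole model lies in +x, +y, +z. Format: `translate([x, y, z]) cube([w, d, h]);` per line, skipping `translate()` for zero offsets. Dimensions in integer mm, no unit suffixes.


cube([1139, 245, 197]);
translate([0, 245, 197]) cube([1139, 245, 197]);
translate([0, 490, 394]) cube([1139, 245, 197]);
translate([0, 735, 591]) cube([1139, 245, 197]);
translate([0, 980, 788]) cube([1139, 245, 197]);
translate([0, 1225, 985]) cube([1139, 245, 197]);
translate([0, 1470, 1182]) cube([1139, 245, 197]);
translate([0, 1715, 1379]) cube([1139, 245, 197]);
translate([0, 1960, 1576]) cube([1139, 245, 197]);
translate([0, 2205, 1773]) cube([1139, 245, 197]);


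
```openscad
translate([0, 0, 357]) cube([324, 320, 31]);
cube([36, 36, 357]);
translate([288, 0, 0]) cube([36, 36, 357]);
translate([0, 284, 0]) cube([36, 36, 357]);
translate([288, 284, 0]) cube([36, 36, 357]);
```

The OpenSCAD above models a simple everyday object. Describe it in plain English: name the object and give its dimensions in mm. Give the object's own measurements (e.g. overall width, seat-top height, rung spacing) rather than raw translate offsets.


A four-legged stool. The seat is a 324×320×31 mm slab whose top surface is at z = 388 mm; four square legs, each 36×36 mm in cross-section, run from the floor (z = 0) to the underside of the seat, each flush with a corner of the seat.


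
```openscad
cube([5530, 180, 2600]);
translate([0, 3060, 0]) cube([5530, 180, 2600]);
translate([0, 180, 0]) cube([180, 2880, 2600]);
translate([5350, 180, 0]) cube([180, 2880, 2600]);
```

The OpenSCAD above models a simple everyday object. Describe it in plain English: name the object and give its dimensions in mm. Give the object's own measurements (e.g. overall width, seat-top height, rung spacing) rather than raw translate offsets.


The wall frame of a small rectangular building: four walls, each 2600 mm tall and 180 mm thick, enclosing a footprint 5530 mm (x) by 3240 mm (y) outside-to-outside, with no floor or roof. The front and back walls (the −y and +y sides) span the full width; the two side walls fit between them.


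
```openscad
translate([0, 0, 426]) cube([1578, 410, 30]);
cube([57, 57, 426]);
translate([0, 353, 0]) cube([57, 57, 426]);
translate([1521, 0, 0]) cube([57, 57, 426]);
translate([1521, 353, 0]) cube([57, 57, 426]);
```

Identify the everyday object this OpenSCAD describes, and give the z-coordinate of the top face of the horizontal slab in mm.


A bench. The seat-top height is 456 mm.

A long slab on four corner posts — a bench. The slab sits at z = 426 with thickness 30, so the top is 426 + 30 = 456 mm.


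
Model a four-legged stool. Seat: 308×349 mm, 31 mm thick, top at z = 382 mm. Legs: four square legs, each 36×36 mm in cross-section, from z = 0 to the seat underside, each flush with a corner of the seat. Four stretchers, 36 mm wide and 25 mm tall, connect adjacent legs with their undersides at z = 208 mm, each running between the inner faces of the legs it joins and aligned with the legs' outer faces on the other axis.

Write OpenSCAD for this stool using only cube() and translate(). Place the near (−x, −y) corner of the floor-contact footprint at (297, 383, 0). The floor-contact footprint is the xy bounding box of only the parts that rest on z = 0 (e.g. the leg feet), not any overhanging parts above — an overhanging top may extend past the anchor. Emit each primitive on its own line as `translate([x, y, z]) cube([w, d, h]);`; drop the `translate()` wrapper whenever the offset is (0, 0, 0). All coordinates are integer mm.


translate([297, 383, 351]) cube([308, 349, 31]);
translate([297, 383, 0]) cube([36, 36, 351]);
translate([569, 383, 0]) cube([36, 36, 351]);
translate([297, 696, 0]) cube([36, 36, 351]);
translate([569, 696, 0]) cube([36, 36, 351]);
translate([333, 383, 208]) cube([236, 36, 25]);
translate([333, 696, 208]) cube([236, 36, 25]);
translate([297, 419, 208]) cube([36, 277, 25]);
translate([569, 419, 208]) cube([36, 277, 25]);
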